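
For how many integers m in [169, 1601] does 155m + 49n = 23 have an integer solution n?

29

gcd(155, 49) = 1  (155 = 3×49 + 8, 49 = 6×8 + 1, 8 = 8×1).
Back-substituting, 155×(-6) + 49×(19) = 1.
Scale by 23: particular solution (-138, 437); reduce m mod 49: (9, -28).
General solution: m = 9 + 49t, n = -28 - 155t for integer t.
169 ≤ 9 + 49t ≤ 1601 gives t ∈ [4, 32], which is 29 values.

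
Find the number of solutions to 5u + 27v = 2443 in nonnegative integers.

18

gcd(27, 5) = 1.
By Bézout, 5*(11) + 27*(-2) = 1.
One solution: (8, 89).
General: u = 8 + 27t, v = 89 - 5t.
u ≥ 0 ⇒ t ≥ 0; v ≥ 0 ⇒ t ≤ 17. So t ∈ [0, 17]: 18 solutions.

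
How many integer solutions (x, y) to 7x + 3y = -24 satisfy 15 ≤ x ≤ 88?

25

gcd(7, 3) = 1  (7 = 2×3 + 1, 3 = 3×1).
Back-substituting, 7×(1) + 3×(-2) = 1.
Scale by -24: particular solution (-24, 48); reduce x mod 3: (0, -8).
General solution: x = 0 + 3t, y = -8 - 7t for integer t.
15 ≤ 0 + 3t ≤ 88 gives t ∈ [5, 29], which is 25 values.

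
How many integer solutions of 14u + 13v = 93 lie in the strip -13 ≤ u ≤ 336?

27

gcd(14, 13) = 1  (14 = 1·13 + 1, 13 = 13·1).
Back-substituting, 14·(1) + 13·(-1) = 1.
Scale by 93: particular solution (93, -93); reduce u mod 13: (2, 5).
General solution: u = 2 + 13t, v = 5 - 14t for integer t.
-13 ≤ 2 + 13t ≤ 336 gives t ∈ [-1, 25], which is 27 values.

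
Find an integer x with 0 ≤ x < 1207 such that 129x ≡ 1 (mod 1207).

131

gcd(1207, 129) = 1  (1207 = 9×129 + 46, 129 = 2×46 + 37, 46 = 1×37 + 9, 37 = 4×9 + 1, 9 = 9×1).
Back-substituting, 129×(131) + 1207×(-14) = 1.
So 129×131 ≡ 1 (mod 1207), and 131 mod 1207 = 131.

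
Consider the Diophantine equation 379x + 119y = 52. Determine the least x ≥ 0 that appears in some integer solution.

gcd(379, 119) = 1.
1 divides 52, so solutions exist.
By Bézout, 379×(-27) + 119×(86) = 1.
Scale by 52/1 = 52: (x₀, y₀) = (-1404, 4472).
General solution: x = -1404 + 119t, y = 4472 - 379t for integer t.
x ≥ 0: smallest is -1404 mod 119 = 24 (at t = 12), with y = -76.

24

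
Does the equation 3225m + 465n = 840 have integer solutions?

gcd(3225, 465):
  3225 = 6*465 + 435
  465 = 1*435 + 30
  435 = 14*30 + 15
  30 = 2*15
so gcd(3225, 465) = 15.
15 divides 840, so integer solutions exist.

yes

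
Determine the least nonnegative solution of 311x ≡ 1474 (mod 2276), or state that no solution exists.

gcd(2276, 311):
  2276 = 7·311 + 99
  311 = 3·99 + 14
  99 = 7·14 + 1
  14 = 14·1
so gcd(2276, 311) = 1.
1 divides 1474, so solutions exist.
Back-substitute for Bézout coefficients:
  1 = 99 - 7·14
  ... = 311·(-161) + 2276·(22)
So 311·(-161) ≡ 1 (mod 2276); multiply by 1474: x ≡ -237314 (mod 2276).
Smallest nonnegative: x = -237314 mod 2276 = 1666.

1666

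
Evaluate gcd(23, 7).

gcd(23, 7):
  23 = 3·7 + 2
  7 = 3·2 + 1
  2 = 2·1
so gcd(23, 7) = 1.

1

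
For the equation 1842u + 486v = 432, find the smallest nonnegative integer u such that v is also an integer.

72

gcd(1842, 486) = 6  (1842 = 3·486 + 384, 486 = 1·384 + 102, 384 = 3·102 + 78, 102 = 1·78 + 24, 78 = 3·24 + 6, 24 = 4·6).
6 divides 432, so solutions exist.
Back-substituting, 1842·(19) + 486·(-72) = 6.
Scale by 432/6 = 72: (u₀, v₀) = (1368, -5184).
General solution: u = 1368 + 81t, v = -5184 - 307t for integer t.
u ≥ 0: smallest is 1368 mod 81 = 72 (at t = -16), with v = -272.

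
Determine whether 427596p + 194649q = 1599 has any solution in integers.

gcd(427596, 194649):
  427596 = 2·194649 + 38298
  194649 = 5·38298 + 3159
  38298 = 12·3159 + 390
  3159 = 8·390 + 39
  390 = 10·39
so gcd(427596, 194649) = 39.
39 divides 1599, so integer solutions exist.

yes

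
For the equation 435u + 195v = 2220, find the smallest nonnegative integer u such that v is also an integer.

gcd(435, 195) = 15.
15 divides 2220, so solutions exist.
By Bézout, 435·(-4) + 195·(9) = 15.
Scale by 2220/15 = 148: (u₀, v₀) = (-592, 1332).
General solution: u = -592 + 13t, v = 1332 - 29t for integer t.
u ≥ 0: smallest is -592 mod 13 = 6 (at t = 46), with v = -2.

6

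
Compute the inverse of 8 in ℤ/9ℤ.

gcd(9, 8) = 1  (9 = 1·8 + 1, 8 = 8·1).
Back-substituting, 8·(-1) + 9·(1) = 1.
So 8·-1 ≡ 1 (mod 9), and -1 mod 9 = 8.

8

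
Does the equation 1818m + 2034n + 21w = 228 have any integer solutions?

gcd(2034, 1818):
  2034 = 1*1818 + 216
  1818 = 8*216 + 90
  216 = 2*90 + 36
  90 = 2*36 + 18
  36 = 2*18
so gcd(2034, 1818) = 18.
gcd(18, 21) = 3.
3 divides 228, so integer solutions exist.

yes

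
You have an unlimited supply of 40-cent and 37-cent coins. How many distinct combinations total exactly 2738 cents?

2

Need nonnegative integers with 40j + 37k = 2738.
gcd(40, 37) = 1, and 40·(-12) + 37·(13) = 1.
So (j₀, k₀) = (-32856, 35594); general j = -32856 + 37t, k = 35594 - 40t.
j ≥ 0 ⇒ t ≥ 888; k ≥ 0 ⇒ t ≤ 889. That's 2 values of t.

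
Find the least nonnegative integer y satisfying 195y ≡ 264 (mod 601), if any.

251

gcd(601, 195) = 1.
1 divides 264, so solutions exist.
By Bézout, 195*(-188) + 601*(61) = 1.
So 195*(-188) ≡ 1 (mod 601); multiply by 264: y ≡ -49632 (mod 601).
Smallest nonnegative: y = -49632 mod 601 = 251.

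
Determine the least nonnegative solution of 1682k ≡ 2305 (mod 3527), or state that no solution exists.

gcd(3527, 1682) = 1.
1 divides 2305, so solutions exist.
By Bézout, 1682*(-1017) + 3527*(485) = 1.
So 1682*(-1017) ≡ 1 (mod 3527); multiply by 2305: k ≡ -2344185 (mod 3527).
Smallest nonnegative: k = -2344185 mod 3527 = 1270.

1270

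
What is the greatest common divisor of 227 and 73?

gcd(227, 73):
  227 = 3*73 + 8
  73 = 9*8 + 1
  8 = 8*1
so gcd(227, 73) = 1.

1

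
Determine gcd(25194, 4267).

17

gcd(25194, 4267):
  25194 = 5*4267 + 3859
  4267 = 1*3859 + 408
  3859 = 9*408 + 187
  408 = 2*187 + 34
  187 = 5*34 + 17
  34 = 2*17
so gcd(25194, 4267) = 17.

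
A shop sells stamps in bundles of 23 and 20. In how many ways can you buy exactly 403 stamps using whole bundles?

1

Need nonnegative integers with 23j + 20k = 403.
gcd(23, 20) = 1, and 23·(7) + 20·(-8) = 1.
So (j₀, k₀) = (2821, -3224); general j = 2821 + 20t, k = -3224 - 23t.
j ≥ 0 ⇒ t ≥ -141; k ≥ 0 ⇒ t ≤ -141. That's 1 value of t.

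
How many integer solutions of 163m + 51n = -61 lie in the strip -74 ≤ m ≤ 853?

18

gcd(163, 51):
  163 = 3*51 + 10
  51 = 5*10 + 1
  10 = 10*1
so gcd(163, 51) = 1.
Back-substitute for Bézout coefficients:
  1 = 51 - 5*10
  ... = 163*(-5) + 51*(16)
Scale by -61: particular solution (305, -976); reduce m mod 51: (50, -161).
General solution: m = 50 + 51t, n = -161 - 163t for integer t.
-74 ≤ 50 + 51t ≤ 853 gives t ∈ [-2, 15], which is 18 values.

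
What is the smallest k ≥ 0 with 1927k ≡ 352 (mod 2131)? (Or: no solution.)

gcd(2131, 1927):
  2131 = 1·1927 + 204
  1927 = 9·204 + 91
  204 = 2·91 + 22
  91 = 4·22 + 3
  22 = 7·3 + 1
  3 = 3·1
so gcd(2131, 1927) = 1.
1 divides 352, so solutions exist.
Back-substitute for Bézout coefficients:
  1 = 22 - 7·3
  ... = 1927·(-679) + 2131·(614)
So 1927·(-679) ≡ 1 (mod 2131); multiply by 352: k ≡ -239008 (mod 2131).
Smallest nonnegative: k = -239008 mod 2131 = 1795.

1795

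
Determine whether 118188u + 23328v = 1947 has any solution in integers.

no

gcd(118188, 23328) = 36.
36 does not divide 1947 (remainder 3), so no integer solutions.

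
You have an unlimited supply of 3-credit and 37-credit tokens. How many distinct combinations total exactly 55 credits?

Need nonnegative integers with 3j + 37k = 55.
gcd(3, 37) = 1, and 3·(-12) + 37·(1) = 1.
So (j₀, k₀) = (-660, 55); general j = -660 + 37t, k = 55 - 3t.
j ≥ 0 ⇒ t ≥ 18; k ≥ 0 ⇒ t ≤ 18. That's 1 value of t.

1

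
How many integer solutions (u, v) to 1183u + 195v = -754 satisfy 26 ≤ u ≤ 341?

gcd(1183, 195) = 13.
By Bézout, 1183*(1) + 195*(-6) = 13.
Particular solution: (2, -16).
General solution: u = 2 + 15t, v = -16 - 91t for integer t.
26 ≤ 2 + 15t ≤ 341 gives t ∈ [2, 22], which is 21 values.

21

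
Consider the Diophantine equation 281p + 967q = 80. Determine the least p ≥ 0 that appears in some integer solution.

gcd(967, 281):
  967 = 3·281 + 124
  281 = 2·124 + 33
  124 = 3·33 + 25
  33 = 1·25 + 8
  25 = 3·8 + 1
  8 = 8·1
so gcd(967, 281) = 1.
1 divides 80, so solutions exist.
Back-substitute for Bézout coefficients:
  1 = 25 - 3·8
  ... = 281·(-117) + 967·(34)
Scale by 80/1 = 80: (p₀, q₀) = (-9360, 2720).
General solution: p = -9360 + 967t, q = 2720 - 281t for integer t.
p ≥ 0: smallest is -9360 mod 967 = 310 (at t = 10), with q = -90.

310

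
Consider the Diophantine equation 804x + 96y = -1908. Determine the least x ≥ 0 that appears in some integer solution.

gcd(804, 96):
  804 = 8×96 + 36
  96 = 2×36 + 24
  36 = 1×24 + 12
  24 = 2×12
so gcd(804, 96) = 12.
12 divides -1908, so solutions exist.
Back-substitute for Bézout coefficients:
  12 = 36 - 1×24
  ... = 804×(3) + 96×(-25)
Scale by -1908/12 = -159: (x₀, y₀) = (-477, 3975).
General solution: x = -477 + 8t, y = 3975 - 67t for integer t.
x ≥ 0: smallest is -477 mod 8 = 3 (at t = 60), with y = -45.

3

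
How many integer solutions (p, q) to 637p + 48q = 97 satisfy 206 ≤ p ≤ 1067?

18

gcd(637, 48):
  637 = 13×48 + 13
  48 = 3×13 + 9
  13 = 1×9 + 4
  9 = 2×4 + 1
  4 = 4×1
so gcd(637, 48) = 1.
Back-substitute for Bézout coefficients:
  1 = 9 - 2×4
  ... = 637×(-11) + 48×(146)
Scale by 97: particular solution (-1067, 14162); reduce p mod 48: (37, -489).
General solution: p = 37 + 48t, q = -489 - 637t for integer t.
206 ≤ 37 + 48t ≤ 1067 gives t ∈ [4, 21], which is 18 values.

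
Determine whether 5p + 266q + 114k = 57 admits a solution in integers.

gcd(266, 5) = 1  (266 = 53×5 + 1, 5 = 5×1).
gcd(1, 114) = 1.
1 divides 57, so integer solutions exist.

yes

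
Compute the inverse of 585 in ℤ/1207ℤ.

gcd(1207, 585) = 1.
By Bézout, 585·(-522) + 1207·(253) = 1.
So 585·-522 ≡ 1 (mod 1207), and -522 mod 1207 = 685.

685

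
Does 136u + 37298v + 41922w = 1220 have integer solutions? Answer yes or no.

no

gcd(37298, 136) = 34  (37298 = 274*136 + 34, 136 = 4*34).
gcd(34, 41922) = 34.
34 does not divide 1220 (remainder 30), so no integer solutions.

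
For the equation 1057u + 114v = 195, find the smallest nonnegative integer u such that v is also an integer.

gcd(1057, 114) = 1  (1057 = 9·114 + 31, 114 = 3·31 + 21, 31 = 1·21 + 10, 21 = 2·10 + 1, 10 = 10·1).
1 divides 195, so solutions exist.
Back-substituting, 1057·(-11) + 114·(102) = 1.
Scale by 195/1 = 195: (u₀, v₀) = (-2145, 19890).
General solution: u = -2145 + 114t, v = 19890 - 1057t for integer t.
u ≥ 0: smallest is -2145 mod 114 = 21 (at t = 19), with v = -193.

21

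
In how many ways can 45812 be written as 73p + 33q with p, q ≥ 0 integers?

gcd(73, 33) = 1  (73 = 2×33 + 7, 33 = 4×7 + 5, 7 = 1×5 + 2, 5 = 2×2 + 1, 2 = 2×1).
Back-substituting, 73×(-14) + 33×(31) = 1.
Scale by 45812: one solution is (-641368, 1420172). Reduce p mod 33: (20, 1344).
General: p = 20 + 33t, q = 1344 - 73t.
p ≥ 0 ⇒ t ≥ 0; q ≥ 0 ⇒ t ≤ 18. So t ∈ [0, 18]: 19 solutions.

19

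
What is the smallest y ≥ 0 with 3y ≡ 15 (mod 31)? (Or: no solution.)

5

gcd(31, 3) = 1.
1 divides 15, so solutions exist.
By Bézout, 3·(-10) + 31·(1) = 1.
So 3·(-10) ≡ 1 (mod 31); multiply by 15: y ≡ -150 (mod 31).
Smallest nonnegative: y = -150 mod 31 = 5.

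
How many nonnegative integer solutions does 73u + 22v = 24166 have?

15

gcd(73, 22) = 1.
By Bézout, 73·(-3) + 22·(10) = 1.
One solution: (14, 1052).
General: u = 14 + 22t, v = 1052 - 73t.
u ≥ 0 ⇒ t ≥ 0; v ≥ 0 ⇒ t ≤ 14. So t ∈ [0, 14]: 15 solutions.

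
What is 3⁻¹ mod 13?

gcd(13, 3) = 1  (13 = 4×3 + 1, 3 = 3×1).
Back-substituting, 3×(-4) + 13×(1) = 1.
So 3×-4 ≡ 1 (mod 13), and -4 mod 13 = 9.

9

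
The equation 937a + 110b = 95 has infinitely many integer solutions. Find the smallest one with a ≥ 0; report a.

gcd(937, 110):
  937 = 8*110 + 57
  110 = 1*57 + 53
  57 = 1*53 + 4
  53 = 13*4 + 1
  4 = 4*1
so gcd(937, 110) = 1.
1 divides 95, so solutions exist.
Back-substitute for Bézout coefficients:
  1 = 53 - 13*4
  ... = 937*(-27) + 110*(230)
Scale by 95/1 = 95: (a₀, b₀) = (-2565, 21850).
General solution: a = -2565 + 110t, b = 21850 - 937t for integer t.
a ≥ 0: smallest is -2565 mod 110 = 75 (at t = 24), with b = -638.

75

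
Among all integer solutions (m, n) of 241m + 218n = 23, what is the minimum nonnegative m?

1

gcd(241, 218):
  241 = 1×218 + 23
  218 = 9×23 + 11
  23 = 2×11 + 1
  11 = 11×1
so gcd(241, 218) = 1.
1 divides 23, so solutions exist.
Back-substitute for Bézout coefficients:
  1 = 23 - 2×11
  ... = 241×(19) + 218×(-21)
Scale by 23/1 = 23: (m₀, n₀) = (437, -483).
General solution: m = 437 + 218t, n = -483 - 241t for integer t.
m ≥ 0: smallest is 437 mod 218 = 1 (at t = -2), with n = -1.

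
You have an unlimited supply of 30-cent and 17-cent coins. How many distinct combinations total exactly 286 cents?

Need nonnegative integers with 30j + 17k = 286.
gcd(30, 17) = 1, and 30·(4) + 17·(-7) = 1.
So (j₀, k₀) = (1144, -2002); general j = 1144 + 17t, k = -2002 - 30t.
j ≥ 0 ⇒ t ≥ -67; k ≥ 0 ⇒ t ≤ -67. That's 1 value of t.

1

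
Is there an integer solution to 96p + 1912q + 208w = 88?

yes

gcd(1912, 96) = 8  (1912 = 19×96 + 88, 96 = 1×88 + 8, 88 = 11×8).
gcd(8, 208) = 8.
8 divides 88, so integer solutions exist.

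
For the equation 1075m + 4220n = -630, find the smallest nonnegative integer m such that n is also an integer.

74

gcd(4220, 1075):
  4220 = 3*1075 + 995
  1075 = 1*995 + 80
  995 = 12*80 + 35
  80 = 2*35 + 10
  35 = 3*10 + 5
  10 = 2*5
so gcd(4220, 1075) = 5.
5 divides -630, so solutions exist.
Back-substitute for Bézout coefficients:
  5 = 35 - 3*10
  ... = 1075*(-369) + 4220*(94)
Scale by -630/5 = -126: (m₀, n₀) = (46494, -11844).
General solution: m = 46494 + 844t, n = -11844 - 215t for integer t.
m ≥ 0: smallest is 46494 mod 844 = 74 (at t = -55), with n = -19.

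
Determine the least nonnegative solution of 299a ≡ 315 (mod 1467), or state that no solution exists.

423

gcd(1467, 299) = 1  (1467 = 4·299 + 271, 299 = 1·271 + 28, 271 = 9·28 + 19, 28 = 1·19 + 9, 19 = 2·9 + 1, 9 = 9·1).
1 divides 315, so solutions exist.
Back-substituting, 299·(-157) + 1467·(32) = 1.
So 299·(-157) ≡ 1 (mod 1467); multiply by 315: a ≡ -49455 (mod 1467).
Smallest nonnegative: a = -49455 mod 1467 = 423.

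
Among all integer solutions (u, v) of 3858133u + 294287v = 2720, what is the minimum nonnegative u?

gcd(3858133, 294287):
  3858133 = 13×294287 + 32402
  294287 = 9×32402 + 2669
  32402 = 12×2669 + 374
  2669 = 7×374 + 51
  374 = 7×51 + 17
  51 = 3×17
so gcd(3858133, 294287) = 17.
17 divides 2720, so solutions exist.
Back-substitute for Bézout coefficients:
  17 = 374 - 7×51
  ... = 3858133×(5513) + 294287×(-72276)
Scale by 2720/17 = 160: (u₀, v₀) = (882080, -11564160).
General solution: u = 882080 + 17311t, v = -11564160 - 226949t for integer t.
u ≥ 0: smallest is 882080 mod 17311 = 16530 (at t = -50), with v = -216710.

16530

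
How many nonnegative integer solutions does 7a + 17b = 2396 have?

20

gcd(17, 7) = 1  (17 = 2*7 + 3, 7 = 2*3 + 1, 3 = 3*1).
Back-substituting, 7*(5) + 17*(-2) = 1.
Scale by 2396: one solution is (11980, -4792). Reduce a mod 17: (12, 136).
General: a = 12 + 17t, b = 136 - 7t.
a ≥ 0 ⇒ t ≥ 0; b ≥ 0 ⇒ t ≤ 19. So t ∈ [0, 19]: 20 solutions.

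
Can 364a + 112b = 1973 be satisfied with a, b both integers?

gcd(364, 112) = 28.
28 does not divide 1973 (remainder 13), so no integer solutions.

no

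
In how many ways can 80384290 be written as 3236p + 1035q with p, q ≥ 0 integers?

24

gcd(3236, 1035):
  3236 = 3×1035 + 131
  1035 = 7×131 + 118
  131 = 1×118 + 13
  118 = 9×13 + 1
  13 = 13×1
so gcd(3236, 1035) = 1.
Back-substitute for Bézout coefficients:
  1 = 118 - 9×13
  ... = 3236×(-79) + 1035×(247)
Scale by 80384290: one solution is (-6350358910, 19854919630). Reduce p mod 1035: (545, 75962).
General: p = 545 + 1035t, q = 75962 - 3236t.
p ≥ 0 ⇒ t ≥ 0; q ≥ 0 ⇒ t ≤ 23. So t ∈ [0, 23]: 24 solutions.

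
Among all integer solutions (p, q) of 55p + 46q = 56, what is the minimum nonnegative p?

gcd(55, 46) = 1.
1 divides 56, so solutions exist.
By Bézout, 55*(-5) + 46*(6) = 1.
Scale by 56/1 = 56: (p₀, q₀) = (-280, 336).
General solution: p = -280 + 46t, q = 336 - 55t for integer t.
p ≥ 0: smallest is -280 mod 46 = 42 (at t = 7), with q = -49.

42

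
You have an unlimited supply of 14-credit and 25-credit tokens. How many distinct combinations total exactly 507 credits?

Need nonnegative integers with 14j + 25k = 507.
gcd(14, 25) = 1, and 14·(9) + 25·(-5) = 1.
So (j₀, k₀) = (4563, -2535); general j = 4563 + 25t, k = -2535 - 14t.
j ≥ 0 ⇒ t ≥ -182; k ≥ 0 ⇒ t ≤ -182. That's 1 value of t.

1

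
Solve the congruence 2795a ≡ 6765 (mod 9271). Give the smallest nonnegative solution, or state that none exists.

gcd(9271, 2795) = 1.
1 divides 6765, so solutions exist.
By Bézout, 2795·(-1015) + 9271·(306) = 1.
So 2795·(-1015) ≡ 1 (mod 9271); multiply by 6765: a ≡ -6866475 (mod 9271).
Smallest nonnegative: a = -6866475 mod 9271 = 3336.

3336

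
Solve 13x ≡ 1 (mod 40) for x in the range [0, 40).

gcd(40, 13) = 1  (40 = 3×13 + 1, 13 = 13×1).
Back-substituting, 13×(-3) + 40×(1) = 1.
So 13×-3 ≡ 1 (mod 40), and -3 mod 40 = 37.

37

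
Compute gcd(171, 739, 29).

gcd(739, 171) = 1.
gcd(1, 29) = 1.

1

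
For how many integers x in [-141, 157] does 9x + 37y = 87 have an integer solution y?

gcd(37, 9):
  37 = 4·9 + 1
  9 = 9·1
so gcd(37, 9) = 1.
Back-substitute for Bézout coefficients:
  1 = 37 - 4·9
  ... = 9·(-4) + 37·(1)
Scale by 87: particular solution (-348, 87); reduce x mod 37: (22, -3).
General solution: x = 22 + 37t, y = -3 - 9t for integer t.
-141 ≤ 22 + 37t ≤ 157 gives t ∈ [-4, 3], which is 8 values.

8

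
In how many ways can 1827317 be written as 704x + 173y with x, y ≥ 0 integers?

15

gcd(704, 173) = 1.
By Bézout, 704×(-72) + 173×(293) = 1.
One solution: (22, 10473).
General: x = 22 + 173t, y = 10473 - 704t.
x ≥ 0 ⇒ t ≥ 0; y ≥ 0 ⇒ t ≤ 14. So t ∈ [0, 14]: 15 solutions.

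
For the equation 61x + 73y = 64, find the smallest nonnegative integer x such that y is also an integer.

19

gcd(73, 61):
  73 = 1*61 + 12
  61 = 5*12 + 1
  12 = 12*1
so gcd(73, 61) = 1.
1 divides 64, so solutions exist.
Back-substitute for Bézout coefficients:
  1 = 61 - 5*12
  ... = 61*(6) + 73*(-5)
Scale by 64/1 = 64: (x₀, y₀) = (384, -320).
General solution: x = 384 + 73t, y = -320 - 61t for integer t.
x ≥ 0: smallest is 384 mod 73 = 19 (at t = -5), with y = -15.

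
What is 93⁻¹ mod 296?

gcd(296, 93):
  296 = 3*93 + 17
  93 = 5*17 + 8
  17 = 2*8 + 1
  8 = 8*1
so gcd(296, 93) = 1.
Back-substitute for Bézout coefficients:
  1 = 17 - 2*8
  ... = 93*(-35) + 296*(11)
So 93*-35 ≡ 1 (mod 296), and -35 mod 296 = 261.

261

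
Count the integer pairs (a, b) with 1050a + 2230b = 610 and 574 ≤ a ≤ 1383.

gcd(2230, 1050):
  2230 = 2×1050 + 130
  1050 = 8×130 + 10
  130 = 13×10
so gcd(2230, 1050) = 10.
Back-substitute for Bézout coefficients:
  10 = 1050 - 8×130
  ... = 1050×(17) + 2230×(-8)
Scale by 61: particular solution (1037, -488); reduce a mod 223: (145, -68).
General solution: a = 145 + 223t, b = -68 - 105t for integer t.
574 ≤ 145 + 223t ≤ 1383 gives t ∈ [2, 5], which is 4 values.

4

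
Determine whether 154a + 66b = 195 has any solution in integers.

gcd(154, 66) = 22.
22 does not divide 195 (remainder 19), so no integer solutions.

no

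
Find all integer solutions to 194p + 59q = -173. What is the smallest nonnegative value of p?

28

gcd(194, 59):
  194 = 3*59 + 17
  59 = 3*17 + 8
  17 = 2*8 + 1
  8 = 8*1
so gcd(194, 59) = 1.
1 divides -173, so solutions exist.
Back-substitute for Bézout coefficients:
  1 = 17 - 2*8
  ... = 194*(7) + 59*(-23)
Scale by -173/1 = -173: (p₀, q₀) = (-1211, 3979).
General solution: p = -1211 + 59t, q = 3979 - 194t for integer t.
p ≥ 0: smallest is -1211 mod 59 = 28 (at t = 21), with q = -95.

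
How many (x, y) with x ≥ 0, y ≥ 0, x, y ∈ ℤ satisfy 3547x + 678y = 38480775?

gcd(3547, 678) = 1.
By Bézout, 3547·(-95) + 678·(497) = 1.
One solution: (675, 53225).
General: x = 675 + 678t, y = 53225 - 3547t.
x ≥ 0 ⇒ t ≥ 0; y ≥ 0 ⇒ t ≤ 15. So t ∈ [0, 15]: 16 solutions.

16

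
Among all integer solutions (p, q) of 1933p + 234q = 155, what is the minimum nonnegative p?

179

gcd(1933, 234):
  1933 = 8*234 + 61
  234 = 3*61 + 51
  61 = 1*51 + 10
  51 = 5*10 + 1
  10 = 10*1
so gcd(1933, 234) = 1.
1 divides 155, so solutions exist.
Back-substitute for Bézout coefficients:
  1 = 51 - 5*10
  ... = 1933*(-23) + 234*(190)
Scale by 155/1 = 155: (p₀, q₀) = (-3565, 29450).
General solution: p = -3565 + 234t, q = 29450 - 1933t for integer t.
p ≥ 0: smallest is -3565 mod 234 = 179 (at t = 16), with q = -1478.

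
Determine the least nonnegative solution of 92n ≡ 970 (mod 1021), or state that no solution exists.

743

gcd(1021, 92):
  1021 = 11*92 + 9
  92 = 10*9 + 2
  9 = 4*2 + 1
  2 = 2*1
so gcd(1021, 92) = 1.
1 divides 970, so solutions exist.
Back-substitute for Bézout coefficients:
  1 = 9 - 4*2
  ... = 92*(-455) + 1021*(41)
So 92*(-455) ≡ 1 (mod 1021); multiply by 970: n ≡ -441350 (mod 1021).
Smallest nonnegative: n = -441350 mod 1021 = 743.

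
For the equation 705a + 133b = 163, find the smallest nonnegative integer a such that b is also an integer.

gcd(705, 133) = 1  (705 = 5*133 + 40, 133 = 3*40 + 13, 40 = 3*13 + 1, 13 = 13*1).
1 divides 163, so solutions exist.
Back-substituting, 705*(10) + 133*(-53) = 1.
Scale by 163/1 = 163: (a₀, b₀) = (1630, -8639).
General solution: a = 1630 + 133t, b = -8639 - 705t for integer t.
a ≥ 0: smallest is 1630 mod 133 = 34 (at t = -12), with b = -179.

34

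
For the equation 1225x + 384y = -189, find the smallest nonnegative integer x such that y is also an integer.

171

gcd(1225, 384) = 1.
1 divides -189, so solutions exist.
By Bézout, 1225×(121) + 384×(-386) = 1.
Scale by -189/1 = -189: (x₀, y₀) = (-22869, 72954).
General solution: x = -22869 + 384t, y = 72954 - 1225t for integer t.
x ≥ 0: smallest is -22869 mod 384 = 171 (at t = 60), with y = -546.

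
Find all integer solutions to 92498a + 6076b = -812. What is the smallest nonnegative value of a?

gcd(92498, 6076) = 14.
14 divides -812, so solutions exist.
By Bézout, 92498*(-85) + 6076*(1294) = 14.
Scale by -812/14 = -58: (a₀, b₀) = (4930, -75052).
General solution: a = 4930 + 434t, b = -75052 - 6607t for integer t.
a ≥ 0: smallest is 4930 mod 434 = 156 (at t = -11), with b = -2375.

156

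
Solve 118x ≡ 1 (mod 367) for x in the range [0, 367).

gcd(367, 118) = 1  (367 = 3×118 + 13, 118 = 9×13 + 1, 13 = 13×1).
Back-substituting, 118×(28) + 367×(-9) = 1.
So 118×28 ≡ 1 (mod 367), and 28 mod 367 = 28.

28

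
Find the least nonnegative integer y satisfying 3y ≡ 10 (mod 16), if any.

gcd(16, 3):
  16 = 5*3 + 1
  3 = 3*1
so gcd(16, 3) = 1.
1 divides 10, so solutions exist.
Back-substitute for Bézout coefficients:
  1 = 16 - 5*3
  ... = 3*(-5) + 16*(1)
So 3*(-5) ≡ 1 (mod 16); multiply by 10: y ≡ -50 (mod 16).
Smallest nonnegative: y = -50 mod 16 = 14.

14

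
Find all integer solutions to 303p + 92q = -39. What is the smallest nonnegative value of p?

gcd(303, 92) = 1.
1 divides -39, so solutions exist.
By Bézout, 303*(-17) + 92*(56) = 1.
Scale by -39/1 = -39: (p₀, q₀) = (663, -2184).
General solution: p = 663 + 92t, q = -2184 - 303t for integer t.
p ≥ 0: smallest is 663 mod 92 = 19 (at t = -7), with q = -63.

19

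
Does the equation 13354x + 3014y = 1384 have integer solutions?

gcd(13354, 3014) = 22  (13354 = 4×3014 + 1298, 3014 = 2×1298 + 418, 1298 = 3×418 + 44, 418 = 9×44 + 22, 44 = 2×22).
22 does not divide 1384 (remainder 20), so no integer solutions.

no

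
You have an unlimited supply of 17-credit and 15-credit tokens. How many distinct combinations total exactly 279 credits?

Need nonnegative integers with 17j + 15k = 279.
gcd(17, 15) = 1, and 17·(-7) + 15·(8) = 1.
So (j₀, k₀) = (-1953, 2232); general j = -1953 + 15t, k = 2232 - 17t.
j ≥ 0 ⇒ t ≥ 131; k ≥ 0 ⇒ t ≤ 131. That's 1 value of t.

1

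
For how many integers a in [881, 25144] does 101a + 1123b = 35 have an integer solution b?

21

gcd(1123, 101) = 1  (1123 = 11×101 + 12, 101 = 8×12 + 5, 12 = 2×5 + 2, 5 = 2×2 + 1, 2 = 2×1).
Back-substituting, 101×(467) + 1123×(-42) = 1.
Scale by 35: particular solution (16345, -1470); reduce a mod 1123: (623, -56).
General solution: a = 623 + 1123t, b = -56 - 101t for integer t.
881 ≤ 623 + 1123t ≤ 25144 gives t ∈ [1, 21], which is 21 values.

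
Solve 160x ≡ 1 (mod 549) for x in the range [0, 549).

gcd(549, 160) = 1.
By Bézout, 160×(175) + 549×(-51) = 1.
So 160×175 ≡ 1 (mod 549), and 175 mod 549 = 175.

175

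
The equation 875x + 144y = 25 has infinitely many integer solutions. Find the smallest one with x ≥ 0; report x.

107

gcd(875, 144) = 1.
1 divides 25, so solutions exist.
By Bézout, 875·(-13) + 144·(79) = 1.
Scale by 25/1 = 25: (x₀, y₀) = (-325, 1975).
General solution: x = -325 + 144t, y = 1975 - 875t for integer t.
x ≥ 0: smallest is -325 mod 144 = 107 (at t = 3), with y = -650.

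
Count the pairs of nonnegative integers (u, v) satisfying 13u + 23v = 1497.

5

gcd(23, 13) = 1.
By Bézout, 13·(-7) + 23·(4) = 1.
One solution: (9, 60).
General: u = 9 + 23t, v = 60 - 13t.
u ≥ 0 ⇒ t ≥ 0; v ≥ 0 ⇒ t ≤ 4. So t ∈ [0, 4]: 5 solutions.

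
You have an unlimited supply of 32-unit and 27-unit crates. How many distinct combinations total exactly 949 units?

Need nonnegative integers with 32j + 27k = 949.
gcd(32, 27) = 1, and 32·(11) + 27·(-13) = 1.
So (j₀, k₀) = (10439, -12337); general j = 10439 + 27t, k = -12337 - 32t.
j ≥ 0 ⇒ t ≥ -386; k ≥ 0 ⇒ t ≤ -386. That's 1 value of t.

1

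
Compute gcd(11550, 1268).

gcd(11550, 1268):
  11550 = 9·1268 + 138
  1268 = 9·138 + 26
  138 = 5·26 + 8
  26 = 3·8 + 2
  8 = 4·2
so gcd(11550, 1268) = 2.

2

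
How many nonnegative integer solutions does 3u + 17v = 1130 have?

gcd(17, 3) = 1  (17 = 5*3 + 2, 3 = 1*2 + 1, 2 = 2*1).
Back-substituting, 3*(6) + 17*(-1) = 1.
Scale by 1130: one solution is (6780, -1130). Reduce u mod 17: (14, 64).
General: u = 14 + 17t, v = 64 - 3t.
u ≥ 0 ⇒ t ≥ 0; v ≥ 0 ⇒ t ≤ 21. So t ∈ [0, 21]: 22 solutions.

22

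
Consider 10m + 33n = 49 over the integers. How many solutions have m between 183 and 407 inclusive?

gcd(33, 10) = 1  (33 = 3*10 + 3, 10 = 3*3 + 1, 3 = 3*1).
Back-substituting, 10*(10) + 33*(-3) = 1.
Scale by 49: particular solution (490, -147); reduce m mod 33: (28, -7).
General solution: m = 28 + 33t, n = -7 - 10t for integer t.
183 ≤ 28 + 33t ≤ 407 gives t ∈ [5, 11], which is 7 values.

7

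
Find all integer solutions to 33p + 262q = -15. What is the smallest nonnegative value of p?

gcd(262, 33):
  262 = 7×33 + 31
  33 = 1×31 + 2
  31 = 15×2 + 1
  2 = 2×1
so gcd(262, 33) = 1.
1 divides -15, so solutions exist.
Back-substitute for Bézout coefficients:
  1 = 31 - 15×2
  ... = 33×(-127) + 262×(16)
Scale by -15/1 = -15: (p₀, q₀) = (1905, -240).
General solution: p = 1905 + 262t, q = -240 - 33t for integer t.
p ≥ 0: smallest is 1905 mod 262 = 71 (at t = -7), with q = -9.

71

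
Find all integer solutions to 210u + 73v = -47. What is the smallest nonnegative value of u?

gcd(210, 73) = 1  (210 = 2×73 + 64, 73 = 1×64 + 9, 64 = 7×9 + 1, 9 = 9×1).
1 divides -47, so solutions exist.
Back-substituting, 210×(8) + 73×(-23) = 1.
Scale by -47/1 = -47: (u₀, v₀) = (-376, 1081).
General solution: u = -376 + 73t, v = 1081 - 210t for integer t.
u ≥ 0: smallest is -376 mod 73 = 62 (at t = 6), with v = -179.

62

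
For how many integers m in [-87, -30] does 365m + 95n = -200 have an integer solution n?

3

gcd(365, 95):
  365 = 3×95 + 80
  95 = 1×80 + 15
  80 = 5×15 + 5
  15 = 3×5
so gcd(365, 95) = 5.
Back-substitute for Bézout coefficients:
  5 = 80 - 5×15
  ... = 365×(6) + 95×(-23)
Scale by -40: particular solution (-240, 920); reduce m mod 19: (7, -29).
General solution: m = 7 + 19t, n = -29 - 73t for integer t.
-87 ≤ 7 + 19t ≤ -30 gives t ∈ [-4, -2], which is 3 values.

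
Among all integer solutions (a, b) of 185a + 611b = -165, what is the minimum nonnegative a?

gcd(611, 185):
  611 = 3×185 + 56
  185 = 3×56 + 17
  56 = 3×17 + 5
  17 = 3×5 + 2
  5 = 2×2 + 1
  2 = 2×1
so gcd(611, 185) = 1.
1 divides -165, so solutions exist.
Back-substitute for Bézout coefficients:
  1 = 5 - 2×2
  ... = 185×(-251) + 611×(76)
Scale by -165/1 = -165: (a₀, b₀) = (41415, -12540).
General solution: a = 41415 + 611t, b = -12540 - 185t for integer t.
a ≥ 0: smallest is 41415 mod 611 = 478 (at t = -67), with b = -145.

478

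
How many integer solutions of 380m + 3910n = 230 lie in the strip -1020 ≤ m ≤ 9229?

gcd(3910, 380):
  3910 = 10*380 + 110
  380 = 3*110 + 50
  110 = 2*50 + 10
  50 = 5*10
so gcd(3910, 380) = 10.
Back-substitute for Bézout coefficients:
  10 = 110 - 2*50
  ... = 380*(-72) + 3910*(7)
Scale by 23: particular solution (-1656, 161); reduce m mod 391: (299, -29).
General solution: m = 299 + 391t, n = -29 - 38t for integer t.
-1020 ≤ 299 + 391t ≤ 9229 gives t ∈ [-3, 22], which is 26 values.

26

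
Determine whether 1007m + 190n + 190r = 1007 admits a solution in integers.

yes

gcd(1007, 190) = 19.
gcd(19, 190) = 19.
19 divides 1007, so integer solutions exist.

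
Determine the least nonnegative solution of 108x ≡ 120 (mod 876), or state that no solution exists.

66

gcd(876, 108) = 12.
12 divides 120, so solutions exist.
By Bézout, 108×(-8) + 876×(1) = 12.
So 108×(-8) ≡ 12 (mod 876); multiply by 10: x ≡ -80 (mod 73).
Smallest nonnegative: x = -80 mod 73 = 66.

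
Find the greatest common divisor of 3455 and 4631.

1

gcd(4631, 3455):
  4631 = 1×3455 + 1176
  3455 = 2×1176 + 1103
  1176 = 1×1103 + 73
  1103 = 15×73 + 8
  73 = 9×8 + 1
  8 = 8×1
so gcd(4631, 3455) = 1.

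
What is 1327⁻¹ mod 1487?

1329

gcd(1487, 1327) = 1.
By Bézout, 1327×(-158) + 1487×(141) = 1.
So 1327×-158 ≡ 1 (mod 1487), and -158 mod 1487 = 1329.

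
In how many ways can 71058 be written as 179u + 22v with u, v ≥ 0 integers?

gcd(179, 22):
  179 = 8*22 + 3
  22 = 7*3 + 1
  3 = 3*1
so gcd(179, 22) = 1.
Back-substitute for Bézout coefficients:
  1 = 22 - 7*3
  ... = 179*(-7) + 22*(57)
Scale by 71058: one solution is (-497406, 4050306). Reduce u mod 22: (14, 3116).
General: u = 14 + 22t, v = 3116 - 179t.
u ≥ 0 ⇒ t ≥ 0; v ≥ 0 ⇒ t ≤ 17. So t ∈ [0, 17]: 18 solutions.

18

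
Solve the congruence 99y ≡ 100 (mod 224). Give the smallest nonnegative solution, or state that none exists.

gcd(224, 99) = 1  (224 = 2×99 + 26, 99 = 3×26 + 21, 26 = 1×21 + 5, 21 = 4×5 + 1, 5 = 5×1).
1 divides 100, so solutions exist.
Back-substituting, 99×(43) + 224×(-19) = 1.
So 99×(43) ≡ 1 (mod 224); multiply by 100: y ≡ 4300 (mod 224).
Smallest nonnegative: y = 4300 mod 224 = 44.

44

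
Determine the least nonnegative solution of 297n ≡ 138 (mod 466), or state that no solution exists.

gcd(466, 297):
  466 = 1×297 + 169
  297 = 1×169 + 128
  169 = 1×128 + 41
  128 = 3×41 + 5
  41 = 8×5 + 1
  5 = 5×1
so gcd(466, 297) = 1.
1 divides 138, so solutions exist.
Back-substitute for Bézout coefficients:
  1 = 41 - 8×5
  ... = 297×(-91) + 466×(58)
So 297×(-91) ≡ 1 (mod 466); multiply by 138: n ≡ -12558 (mod 466).
Smallest nonnegative: n = -12558 mod 466 = 24.

24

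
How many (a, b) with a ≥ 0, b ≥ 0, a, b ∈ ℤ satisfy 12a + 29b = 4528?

13

gcd(29, 12) = 1.
By Bézout, 12×(-12) + 29×(5) = 1.
One solution: (10, 152).
General: a = 10 + 29t, b = 152 - 12t.
a ≥ 0 ⇒ t ≥ 0; b ≥ 0 ⇒ t ≤ 12. So t ∈ [0, 12]: 13 solutions.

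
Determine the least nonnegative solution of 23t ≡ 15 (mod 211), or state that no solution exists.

gcd(211, 23) = 1  (211 = 9*23 + 4, 23 = 5*4 + 3, 4 = 1*3 + 1, 3 = 3*1).
1 divides 15, so solutions exist.
Back-substituting, 23*(-55) + 211*(6) = 1.
So 23*(-55) ≡ 1 (mod 211); multiply by 15: t ≡ -825 (mod 211).
Smallest nonnegative: t = -825 mod 211 = 19.

19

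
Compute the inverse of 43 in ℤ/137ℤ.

gcd(137, 43) = 1  (137 = 3×43 + 8, 43 = 5×8 + 3, 8 = 2×3 + 2, 3 = 1×2 + 1, 2 = 2×1).
Back-substituting, 43×(51) + 137×(-16) = 1.
So 43×51 ≡ 1 (mod 137), and 51 mod 137 = 51.

51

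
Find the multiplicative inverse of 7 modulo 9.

4

gcd(9, 7):
  9 = 1*7 + 2
  7 = 3*2 + 1
  2 = 2*1
so gcd(9, 7) = 1.
Back-substitute for Bézout coefficients:
  1 = 7 - 3*2
  ... = 7*(4) + 9*(-3)
So 7*4 ≡ 1 (mod 9), and 4 mod 9 = 4.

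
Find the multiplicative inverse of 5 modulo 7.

3

gcd(7, 5):
  7 = 1·5 + 2
  5 = 2·2 + 1
  2 = 2·1
so gcd(7, 5) = 1.
Back-substitute for Bézout coefficients:
  1 = 5 - 2·2
  ... = 5·(3) + 7·(-2)
So 5·3 ≡ 1 (mod 7), and 3 mod 7 = 3.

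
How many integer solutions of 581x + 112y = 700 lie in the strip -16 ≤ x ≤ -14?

0

gcd(581, 112) = 7  (581 = 5*112 + 21, 112 = 5*21 + 7, 21 = 3*7).
Back-substituting, 581*(-5) + 112*(26) = 7.
Scale by 100: particular solution (-500, 2600); reduce x mod 16: (12, -56).
General solution: x = 12 + 16t, y = -56 - 83t for integer t.
-16 ≤ 12 + 16t ≤ -14 gives t ∈ [-1, -2], which is 0 values.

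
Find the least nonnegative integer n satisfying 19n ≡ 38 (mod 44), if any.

gcd(44, 19) = 1  (44 = 2×19 + 6, 19 = 3×6 + 1, 6 = 6×1).
1 divides 38, so solutions exist.
Back-substituting, 19×(7) + 44×(-3) = 1.
So 19×(7) ≡ 1 (mod 44); multiply by 38: n ≡ 266 (mod 44).
Smallest nonnegative: n = 266 mod 44 = 2.

2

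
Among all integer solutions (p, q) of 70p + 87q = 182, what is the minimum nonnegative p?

gcd(87, 70) = 1.
1 divides 182, so solutions exist.
By Bézout, 70×(-41) + 87×(33) = 1.
Scale by 182/1 = 182: (p₀, q₀) = (-7462, 6006).
General solution: p = -7462 + 87t, q = 6006 - 70t for integer t.
p ≥ 0: smallest is -7462 mod 87 = 20 (at t = 86), with q = -14.

20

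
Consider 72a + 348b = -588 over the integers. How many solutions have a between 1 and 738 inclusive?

gcd(348, 72) = 12.
By Bézout, 72*(5) + 348*(-1) = 12.
Particular solution: (16, -5).
General solution: a = 16 + 29t, b = -5 - 6t for integer t.
1 ≤ 16 + 29t ≤ 738 gives t ∈ [0, 24], which is 25 values.

25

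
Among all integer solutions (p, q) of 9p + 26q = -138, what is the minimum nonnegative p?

gcd(26, 9):
  26 = 2*9 + 8
  9 = 1*8 + 1
  8 = 8*1
so gcd(26, 9) = 1.
1 divides -138, so solutions exist.
Back-substitute for Bézout coefficients:
  1 = 9 - 1*8
  ... = 9*(3) + 26*(-1)
Scale by -138/1 = -138: (p₀, q₀) = (-414, 138).
General solution: p = -414 + 26t, q = 138 - 9t for integer t.
p ≥ 0: smallest is -414 mod 26 = 2 (at t = 16), with q = -6.

2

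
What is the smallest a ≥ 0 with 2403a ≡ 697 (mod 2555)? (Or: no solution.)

1794

gcd(2555, 2403) = 1  (2555 = 1*2403 + 152, 2403 = 15*152 + 123, 152 = 1*123 + 29, 123 = 4*29 + 7, 29 = 4*7 + 1, 7 = 7*1).
1 divides 697, so solutions exist.
Back-substituting, 2403*(-353) + 2555*(332) = 1.
So 2403*(-353) ≡ 1 (mod 2555); multiply by 697: a ≡ -246041 (mod 2555).
Smallest nonnegative: a = -246041 mod 2555 = 1794.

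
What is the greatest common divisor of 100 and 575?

gcd(575, 100) = 25  (575 = 5*100 + 75, 100 = 1*75 + 25, 75 = 3*25).

25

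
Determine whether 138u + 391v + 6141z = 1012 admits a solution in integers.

gcd(391, 138):
  391 = 2×138 + 115
  138 = 1×115 + 23
  115 = 5×23
so gcd(391, 138) = 23.
gcd(23, 6141) = 23.
23 divides 1012, so integer solutions exist.

yes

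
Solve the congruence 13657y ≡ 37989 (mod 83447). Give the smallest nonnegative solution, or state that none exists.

3009

gcd(83447, 13657) = 7.
7 divides 37989, so solutions exist.
By Bézout, 13657×(-5212) + 83447×(853) = 7.
So 13657×(-5212) ≡ 7 (mod 83447); multiply by 5427: y ≡ -28285524 (mod 11921).
Smallest nonnegative: y = -28285524 mod 11921 = 3009.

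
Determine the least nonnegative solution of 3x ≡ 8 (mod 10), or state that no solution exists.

gcd(10, 3) = 1  (10 = 3×3 + 1, 3 = 3×1).
1 divides 8, so solutions exist.
Back-substituting, 3×(-3) + 10×(1) = 1.
So 3×(-3) ≡ 1 (mod 10); multiply by 8: x ≡ -24 (mod 10).
Smallest nonnegative: x = -24 mod 10 = 6.

6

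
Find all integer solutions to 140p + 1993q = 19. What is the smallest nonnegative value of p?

1381

gcd(1993, 140):
  1993 = 14·140 + 33
  140 = 4·33 + 8
  33 = 4·8 + 1
  8 = 8·1
so gcd(1993, 140) = 1.
1 divides 19, so solutions exist.
Back-substitute for Bézout coefficients:
  1 = 33 - 4·8
  ... = 140·(-242) + 1993·(17)
Scale by 19/1 = 19: (p₀, q₀) = (-4598, 323).
General solution: p = -4598 + 1993t, q = 323 - 140t for integer t.
p ≥ 0: smallest is -4598 mod 1993 = 1381 (at t = 3), with q = -97.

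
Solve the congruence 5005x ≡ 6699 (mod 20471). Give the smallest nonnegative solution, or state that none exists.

803

gcd(20471, 5005):
  20471 = 4·5005 + 451
  5005 = 11·451 + 44
  451 = 10·44 + 11
  44 = 4·11
so gcd(20471, 5005) = 11.
11 divides 6699, so solutions exist.
Back-substitute for Bézout coefficients:
  11 = 451 - 10·44
  ... = 5005·(-454) + 20471·(111)
So 5005·(-454) ≡ 11 (mod 20471); multiply by 609: x ≡ -276486 (mod 1861).
Smallest nonnegative: x = -276486 mod 1861 = 803.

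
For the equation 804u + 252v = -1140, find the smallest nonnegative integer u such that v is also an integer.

gcd(804, 252):
  804 = 3·252 + 48
  252 = 5·48 + 12
  48 = 4·12
so gcd(804, 252) = 12.
12 divides -1140, so solutions exist.
Back-substitute for Bézout coefficients:
  12 = 252 - 5·48
  ... = 804·(-5) + 252·(16)
Scale by -1140/12 = -95: (u₀, v₀) = (475, -1520).
General solution: u = 475 + 21t, v = -1520 - 67t for integer t.
u ≥ 0: smallest is 475 mod 21 = 13 (at t = -22), with v = -46.

13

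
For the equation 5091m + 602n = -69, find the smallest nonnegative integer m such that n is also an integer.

gcd(5091, 602):
  5091 = 8×602 + 275
  602 = 2×275 + 52
  275 = 5×52 + 15
  52 = 3×15 + 7
  15 = 2×7 + 1
  7 = 7×1
so gcd(5091, 602) = 1.
1 divides -69, so solutions exist.
Back-substitute for Bézout coefficients:
  1 = 15 - 2×7
  ... = 5091×(81) + 602×(-685)
Scale by -69/1 = -69: (m₀, n₀) = (-5589, 47265).
General solution: m = -5589 + 602t, n = 47265 - 5091t for integer t.
m ≥ 0: smallest is -5589 mod 602 = 431 (at t = 10), with n = -3645.

431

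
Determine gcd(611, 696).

gcd(696, 611) = 1  (696 = 1×611 + 85, 611 = 7×85 + 16, 85 = 5×16 + 5, 16 = 3×5 + 1, 5 = 5×1).

1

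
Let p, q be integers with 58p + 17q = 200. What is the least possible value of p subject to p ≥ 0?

14

gcd(58, 17) = 1.
1 divides 200, so solutions exist.
By Bézout, 58*(5) + 17*(-17) = 1.
Scale by 200/1 = 200: (p₀, q₀) = (1000, -3400).
General solution: p = 1000 + 17t, q = -3400 - 58t for integer t.
p ≥ 0: smallest is 1000 mod 17 = 14 (at t = -58), with q = -36.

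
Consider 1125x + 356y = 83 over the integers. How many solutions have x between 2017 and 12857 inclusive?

gcd(1125, 356):
  1125 = 3*356 + 57
  356 = 6*57 + 14
  57 = 4*14 + 1
  14 = 14*1
so gcd(1125, 356) = 1.
Back-substitute for Bézout coefficients:
  1 = 57 - 4*14
  ... = 1125*(25) + 356*(-79)
Scale by 83: particular solution (2075, -6557); reduce x mod 356: (295, -932).
General solution: x = 295 + 356t, y = -932 - 1125t for integer t.
2017 ≤ 295 + 356t ≤ 12857 gives t ∈ [5, 35], which is 31 values.

31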